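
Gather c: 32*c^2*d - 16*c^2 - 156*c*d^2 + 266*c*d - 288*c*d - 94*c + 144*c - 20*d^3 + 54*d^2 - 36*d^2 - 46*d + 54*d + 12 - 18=c^2*(32*d - 16) + c*(-156*d^2 - 22*d + 50) - 20*d^3 + 18*d^2 + 8*d - 6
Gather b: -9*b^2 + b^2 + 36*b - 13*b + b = -8*b^2 + 24*b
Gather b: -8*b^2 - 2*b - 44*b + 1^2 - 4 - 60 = -8*b^2 - 46*b - 63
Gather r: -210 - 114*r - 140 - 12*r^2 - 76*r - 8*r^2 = -20*r^2 - 190*r - 350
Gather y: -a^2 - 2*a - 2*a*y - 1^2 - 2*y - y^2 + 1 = -a^2 - 2*a - y^2 + y*(-2*a - 2)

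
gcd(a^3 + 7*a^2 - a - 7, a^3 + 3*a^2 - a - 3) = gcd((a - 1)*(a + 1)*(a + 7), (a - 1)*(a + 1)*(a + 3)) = a^2 - 1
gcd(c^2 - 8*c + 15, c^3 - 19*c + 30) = c - 3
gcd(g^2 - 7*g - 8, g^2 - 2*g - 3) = g + 1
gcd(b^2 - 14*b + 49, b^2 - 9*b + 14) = b - 7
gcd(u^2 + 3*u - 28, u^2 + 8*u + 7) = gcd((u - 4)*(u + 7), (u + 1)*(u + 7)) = u + 7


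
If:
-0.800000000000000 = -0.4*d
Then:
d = 2.00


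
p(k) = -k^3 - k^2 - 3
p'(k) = -3*k^2 - 2*k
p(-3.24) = 20.51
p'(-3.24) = -25.01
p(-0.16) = -3.02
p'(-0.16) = 0.24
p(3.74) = -69.30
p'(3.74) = -49.44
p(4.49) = -113.68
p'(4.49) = -69.46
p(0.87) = -4.42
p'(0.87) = -4.01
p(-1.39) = -2.25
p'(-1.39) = -3.02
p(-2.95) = 13.97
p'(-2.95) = -20.21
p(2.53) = -25.60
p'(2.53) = -24.26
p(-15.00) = 3147.00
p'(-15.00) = -645.00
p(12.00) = -1875.00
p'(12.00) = -456.00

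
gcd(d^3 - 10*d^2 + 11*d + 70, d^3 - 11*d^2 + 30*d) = d - 5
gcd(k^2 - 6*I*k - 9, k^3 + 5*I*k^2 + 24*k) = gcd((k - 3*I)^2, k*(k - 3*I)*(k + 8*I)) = k - 3*I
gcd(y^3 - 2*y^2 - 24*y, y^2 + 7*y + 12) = y + 4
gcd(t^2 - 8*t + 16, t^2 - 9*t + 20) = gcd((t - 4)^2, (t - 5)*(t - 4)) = t - 4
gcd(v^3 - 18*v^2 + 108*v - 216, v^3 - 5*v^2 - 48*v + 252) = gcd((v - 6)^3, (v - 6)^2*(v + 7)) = v^2 - 12*v + 36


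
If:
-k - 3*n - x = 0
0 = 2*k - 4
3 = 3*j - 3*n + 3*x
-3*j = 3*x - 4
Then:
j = 13/3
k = 2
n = 1/3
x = -3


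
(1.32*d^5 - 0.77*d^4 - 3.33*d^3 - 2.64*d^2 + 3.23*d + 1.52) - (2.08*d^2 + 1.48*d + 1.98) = 1.32*d^5 - 0.77*d^4 - 3.33*d^3 - 4.72*d^2 + 1.75*d - 0.46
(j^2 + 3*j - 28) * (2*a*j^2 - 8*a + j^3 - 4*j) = 2*a*j^4 + 6*a*j^3 - 64*a*j^2 - 24*a*j + 224*a + j^5 + 3*j^4 - 32*j^3 - 12*j^2 + 112*j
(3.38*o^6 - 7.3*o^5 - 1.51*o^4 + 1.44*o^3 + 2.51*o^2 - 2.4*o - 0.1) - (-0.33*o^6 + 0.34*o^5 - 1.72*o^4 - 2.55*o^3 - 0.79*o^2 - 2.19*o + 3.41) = 3.71*o^6 - 7.64*o^5 + 0.21*o^4 + 3.99*o^3 + 3.3*o^2 - 0.21*o - 3.51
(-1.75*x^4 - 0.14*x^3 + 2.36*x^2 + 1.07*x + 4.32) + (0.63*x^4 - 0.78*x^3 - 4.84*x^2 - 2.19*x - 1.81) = -1.12*x^4 - 0.92*x^3 - 2.48*x^2 - 1.12*x + 2.51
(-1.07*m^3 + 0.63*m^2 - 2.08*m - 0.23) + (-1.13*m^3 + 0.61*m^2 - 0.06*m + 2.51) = -2.2*m^3 + 1.24*m^2 - 2.14*m + 2.28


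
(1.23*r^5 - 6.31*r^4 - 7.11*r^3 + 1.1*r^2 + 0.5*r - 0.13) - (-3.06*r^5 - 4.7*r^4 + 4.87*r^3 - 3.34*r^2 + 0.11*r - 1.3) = 4.29*r^5 - 1.61*r^4 - 11.98*r^3 + 4.44*r^2 + 0.39*r + 1.17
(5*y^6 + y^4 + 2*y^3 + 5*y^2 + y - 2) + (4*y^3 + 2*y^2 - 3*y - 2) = 5*y^6 + y^4 + 6*y^3 + 7*y^2 - 2*y - 4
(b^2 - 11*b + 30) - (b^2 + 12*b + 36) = -23*b - 6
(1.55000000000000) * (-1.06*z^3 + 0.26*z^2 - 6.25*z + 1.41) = -1.643*z^3 + 0.403*z^2 - 9.6875*z + 2.1855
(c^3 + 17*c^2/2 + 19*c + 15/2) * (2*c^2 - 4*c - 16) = 2*c^5 + 13*c^4 - 12*c^3 - 197*c^2 - 334*c - 120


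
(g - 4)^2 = g^2 - 8*g + 16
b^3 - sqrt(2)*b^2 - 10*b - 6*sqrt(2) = (b - 3*sqrt(2))*(b + sqrt(2))^2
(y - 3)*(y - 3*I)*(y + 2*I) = y^3 - 3*y^2 - I*y^2 + 6*y + 3*I*y - 18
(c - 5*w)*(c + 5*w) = c^2 - 25*w^2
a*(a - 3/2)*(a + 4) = a^3 + 5*a^2/2 - 6*a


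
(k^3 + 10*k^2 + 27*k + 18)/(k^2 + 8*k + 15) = (k^2 + 7*k + 6)/(k + 5)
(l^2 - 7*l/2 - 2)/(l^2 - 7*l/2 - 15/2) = (-2*l^2 + 7*l + 4)/(-2*l^2 + 7*l + 15)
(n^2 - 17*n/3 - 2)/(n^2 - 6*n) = (n + 1/3)/n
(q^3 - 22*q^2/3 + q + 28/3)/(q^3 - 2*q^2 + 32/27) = 9*(q^2 - 6*q - 7)/(9*q^2 - 6*q - 8)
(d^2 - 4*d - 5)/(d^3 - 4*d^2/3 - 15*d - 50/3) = 3*(d + 1)/(3*d^2 + 11*d + 10)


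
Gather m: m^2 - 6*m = m^2 - 6*m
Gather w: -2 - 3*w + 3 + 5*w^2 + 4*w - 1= 5*w^2 + w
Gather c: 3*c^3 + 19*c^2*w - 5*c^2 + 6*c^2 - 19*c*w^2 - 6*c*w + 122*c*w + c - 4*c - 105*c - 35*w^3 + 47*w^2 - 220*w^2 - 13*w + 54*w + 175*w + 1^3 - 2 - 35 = 3*c^3 + c^2*(19*w + 1) + c*(-19*w^2 + 116*w - 108) - 35*w^3 - 173*w^2 + 216*w - 36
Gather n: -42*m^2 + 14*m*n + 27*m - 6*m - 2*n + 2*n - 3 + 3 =-42*m^2 + 14*m*n + 21*m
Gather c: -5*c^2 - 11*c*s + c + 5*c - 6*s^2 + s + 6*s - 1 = -5*c^2 + c*(6 - 11*s) - 6*s^2 + 7*s - 1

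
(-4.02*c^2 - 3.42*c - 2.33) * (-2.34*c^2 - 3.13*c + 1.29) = 9.4068*c^4 + 20.5854*c^3 + 10.971*c^2 + 2.8811*c - 3.0057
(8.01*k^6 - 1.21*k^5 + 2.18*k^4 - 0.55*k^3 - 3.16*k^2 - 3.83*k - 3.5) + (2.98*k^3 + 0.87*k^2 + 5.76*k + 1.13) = 8.01*k^6 - 1.21*k^5 + 2.18*k^4 + 2.43*k^3 - 2.29*k^2 + 1.93*k - 2.37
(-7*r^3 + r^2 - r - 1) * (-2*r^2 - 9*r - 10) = 14*r^5 + 61*r^4 + 63*r^3 + r^2 + 19*r + 10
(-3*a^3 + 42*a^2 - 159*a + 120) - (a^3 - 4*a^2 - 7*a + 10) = -4*a^3 + 46*a^2 - 152*a + 110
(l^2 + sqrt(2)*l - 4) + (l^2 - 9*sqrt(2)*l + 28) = 2*l^2 - 8*sqrt(2)*l + 24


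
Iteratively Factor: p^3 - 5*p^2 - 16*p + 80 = (p - 4)*(p^2 - p - 20) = (p - 4)*(p + 4)*(p - 5)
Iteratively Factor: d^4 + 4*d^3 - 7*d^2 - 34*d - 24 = (d + 1)*(d^3 + 3*d^2 - 10*d - 24) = (d + 1)*(d + 2)*(d^2 + d - 12) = (d + 1)*(d + 2)*(d + 4)*(d - 3)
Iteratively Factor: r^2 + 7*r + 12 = (r + 3)*(r + 4)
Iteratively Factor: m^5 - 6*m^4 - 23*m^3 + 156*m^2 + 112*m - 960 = (m - 4)*(m^4 - 2*m^3 - 31*m^2 + 32*m + 240) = (m - 5)*(m - 4)*(m^3 + 3*m^2 - 16*m - 48) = (m - 5)*(m - 4)*(m + 4)*(m^2 - m - 12) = (m - 5)*(m - 4)*(m + 3)*(m + 4)*(m - 4)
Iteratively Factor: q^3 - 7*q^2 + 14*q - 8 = (q - 2)*(q^2 - 5*q + 4) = (q - 4)*(q - 2)*(q - 1)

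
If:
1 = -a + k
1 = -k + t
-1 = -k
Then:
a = 0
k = 1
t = 2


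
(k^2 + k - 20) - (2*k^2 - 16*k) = -k^2 + 17*k - 20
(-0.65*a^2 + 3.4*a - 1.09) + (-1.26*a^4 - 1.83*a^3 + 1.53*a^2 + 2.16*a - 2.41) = -1.26*a^4 - 1.83*a^3 + 0.88*a^2 + 5.56*a - 3.5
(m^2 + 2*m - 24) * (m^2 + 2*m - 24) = m^4 + 4*m^3 - 44*m^2 - 96*m + 576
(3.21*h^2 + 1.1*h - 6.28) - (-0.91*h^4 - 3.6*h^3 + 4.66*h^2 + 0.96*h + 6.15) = 0.91*h^4 + 3.6*h^3 - 1.45*h^2 + 0.14*h - 12.43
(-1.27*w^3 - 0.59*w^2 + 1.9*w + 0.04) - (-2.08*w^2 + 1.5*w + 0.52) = -1.27*w^3 + 1.49*w^2 + 0.4*w - 0.48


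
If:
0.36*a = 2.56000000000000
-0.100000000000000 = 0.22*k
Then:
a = 7.11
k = -0.45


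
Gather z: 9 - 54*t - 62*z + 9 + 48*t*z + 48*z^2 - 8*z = -54*t + 48*z^2 + z*(48*t - 70) + 18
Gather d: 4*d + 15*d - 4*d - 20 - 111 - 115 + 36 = 15*d - 210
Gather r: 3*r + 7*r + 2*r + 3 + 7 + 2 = 12*r + 12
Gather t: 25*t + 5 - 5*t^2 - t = -5*t^2 + 24*t + 5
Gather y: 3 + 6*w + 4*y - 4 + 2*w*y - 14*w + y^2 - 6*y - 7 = -8*w + y^2 + y*(2*w - 2) - 8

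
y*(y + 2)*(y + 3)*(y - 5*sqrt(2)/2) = y^4 - 5*sqrt(2)*y^3/2 + 5*y^3 - 25*sqrt(2)*y^2/2 + 6*y^2 - 15*sqrt(2)*y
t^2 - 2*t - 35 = (t - 7)*(t + 5)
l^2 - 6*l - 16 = (l - 8)*(l + 2)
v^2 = v^2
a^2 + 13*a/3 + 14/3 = (a + 2)*(a + 7/3)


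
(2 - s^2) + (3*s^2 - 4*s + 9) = 2*s^2 - 4*s + 11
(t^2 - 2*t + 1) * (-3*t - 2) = -3*t^3 + 4*t^2 + t - 2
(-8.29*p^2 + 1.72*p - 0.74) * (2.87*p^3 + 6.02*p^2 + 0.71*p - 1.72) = -23.7923*p^5 - 44.9694*p^4 + 2.3447*p^3 + 11.0252*p^2 - 3.4838*p + 1.2728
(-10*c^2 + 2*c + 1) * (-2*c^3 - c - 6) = 20*c^5 - 4*c^4 + 8*c^3 + 58*c^2 - 13*c - 6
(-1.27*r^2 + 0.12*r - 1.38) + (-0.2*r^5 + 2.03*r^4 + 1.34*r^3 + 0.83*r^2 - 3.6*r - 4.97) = -0.2*r^5 + 2.03*r^4 + 1.34*r^3 - 0.44*r^2 - 3.48*r - 6.35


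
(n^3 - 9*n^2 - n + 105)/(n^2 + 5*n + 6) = (n^2 - 12*n + 35)/(n + 2)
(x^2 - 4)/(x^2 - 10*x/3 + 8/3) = 3*(x + 2)/(3*x - 4)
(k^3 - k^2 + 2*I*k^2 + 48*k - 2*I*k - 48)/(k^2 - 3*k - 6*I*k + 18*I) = (k^2 + k*(-1 + 8*I) - 8*I)/(k - 3)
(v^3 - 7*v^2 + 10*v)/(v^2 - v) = (v^2 - 7*v + 10)/(v - 1)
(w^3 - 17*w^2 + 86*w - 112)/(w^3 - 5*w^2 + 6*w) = (w^2 - 15*w + 56)/(w*(w - 3))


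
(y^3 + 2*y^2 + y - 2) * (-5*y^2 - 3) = -5*y^5 - 10*y^4 - 8*y^3 + 4*y^2 - 3*y + 6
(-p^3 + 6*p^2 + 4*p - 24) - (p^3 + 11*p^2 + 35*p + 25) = -2*p^3 - 5*p^2 - 31*p - 49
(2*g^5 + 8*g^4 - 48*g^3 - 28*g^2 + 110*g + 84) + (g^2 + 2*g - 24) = 2*g^5 + 8*g^4 - 48*g^3 - 27*g^2 + 112*g + 60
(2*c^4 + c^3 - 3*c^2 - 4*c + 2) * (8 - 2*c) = -4*c^5 + 14*c^4 + 14*c^3 - 16*c^2 - 36*c + 16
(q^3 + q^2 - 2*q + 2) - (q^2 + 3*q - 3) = q^3 - 5*q + 5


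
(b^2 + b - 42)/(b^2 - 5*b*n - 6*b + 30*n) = (b + 7)/(b - 5*n)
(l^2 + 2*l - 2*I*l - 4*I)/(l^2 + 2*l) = (l - 2*I)/l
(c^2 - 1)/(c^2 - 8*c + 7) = (c + 1)/(c - 7)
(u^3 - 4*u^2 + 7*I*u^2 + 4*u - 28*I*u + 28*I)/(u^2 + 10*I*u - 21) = (u^2 - 4*u + 4)/(u + 3*I)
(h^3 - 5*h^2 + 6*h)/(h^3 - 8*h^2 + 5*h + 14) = h*(h - 3)/(h^2 - 6*h - 7)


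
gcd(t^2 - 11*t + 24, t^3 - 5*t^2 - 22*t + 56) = 1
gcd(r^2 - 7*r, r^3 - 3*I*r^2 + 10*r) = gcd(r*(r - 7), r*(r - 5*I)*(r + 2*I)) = r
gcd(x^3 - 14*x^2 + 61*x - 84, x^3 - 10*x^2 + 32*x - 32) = x - 4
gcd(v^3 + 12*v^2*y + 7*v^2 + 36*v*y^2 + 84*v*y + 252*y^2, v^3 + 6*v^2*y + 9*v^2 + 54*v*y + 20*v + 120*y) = v + 6*y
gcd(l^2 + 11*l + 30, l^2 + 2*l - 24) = l + 6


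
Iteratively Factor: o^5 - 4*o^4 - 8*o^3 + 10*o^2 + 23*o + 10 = (o - 5)*(o^4 + o^3 - 3*o^2 - 5*o - 2) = (o - 5)*(o + 1)*(o^3 - 3*o - 2) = (o - 5)*(o + 1)^2*(o^2 - o - 2) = (o - 5)*(o - 2)*(o + 1)^2*(o + 1)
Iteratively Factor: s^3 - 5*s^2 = (s)*(s^2 - 5*s) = s^2*(s - 5)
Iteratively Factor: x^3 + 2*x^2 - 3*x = (x + 3)*(x^2 - x) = (x - 1)*(x + 3)*(x)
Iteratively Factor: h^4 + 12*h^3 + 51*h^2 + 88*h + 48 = (h + 1)*(h^3 + 11*h^2 + 40*h + 48) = (h + 1)*(h + 4)*(h^2 + 7*h + 12) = (h + 1)*(h + 4)^2*(h + 3)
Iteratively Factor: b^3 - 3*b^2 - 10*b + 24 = (b - 2)*(b^2 - b - 12) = (b - 2)*(b + 3)*(b - 4)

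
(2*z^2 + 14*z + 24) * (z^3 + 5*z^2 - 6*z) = 2*z^5 + 24*z^4 + 82*z^3 + 36*z^2 - 144*z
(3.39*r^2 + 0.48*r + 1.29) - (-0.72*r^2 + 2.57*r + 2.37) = 4.11*r^2 - 2.09*r - 1.08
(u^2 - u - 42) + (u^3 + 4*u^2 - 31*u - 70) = u^3 + 5*u^2 - 32*u - 112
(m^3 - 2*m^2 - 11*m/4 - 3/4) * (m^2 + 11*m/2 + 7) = m^5 + 7*m^4/2 - 27*m^3/4 - 239*m^2/8 - 187*m/8 - 21/4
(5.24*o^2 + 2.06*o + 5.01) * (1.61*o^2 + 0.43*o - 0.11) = 8.4364*o^4 + 5.5698*o^3 + 8.3755*o^2 + 1.9277*o - 0.5511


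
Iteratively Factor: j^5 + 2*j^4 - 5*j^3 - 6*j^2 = (j - 2)*(j^4 + 4*j^3 + 3*j^2) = j*(j - 2)*(j^3 + 4*j^2 + 3*j) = j*(j - 2)*(j + 3)*(j^2 + j) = j^2*(j - 2)*(j + 3)*(j + 1)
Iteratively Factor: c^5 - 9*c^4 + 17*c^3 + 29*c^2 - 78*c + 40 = (c - 1)*(c^4 - 8*c^3 + 9*c^2 + 38*c - 40) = (c - 1)^2*(c^3 - 7*c^2 + 2*c + 40) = (c - 5)*(c - 1)^2*(c^2 - 2*c - 8) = (c - 5)*(c - 1)^2*(c + 2)*(c - 4)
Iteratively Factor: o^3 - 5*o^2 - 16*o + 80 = (o - 5)*(o^2 - 16) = (o - 5)*(o + 4)*(o - 4)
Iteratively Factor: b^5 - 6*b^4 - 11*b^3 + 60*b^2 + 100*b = (b + 2)*(b^4 - 8*b^3 + 5*b^2 + 50*b) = (b - 5)*(b + 2)*(b^3 - 3*b^2 - 10*b) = (b - 5)^2*(b + 2)*(b^2 + 2*b) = b*(b - 5)^2*(b + 2)*(b + 2)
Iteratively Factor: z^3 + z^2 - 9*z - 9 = (z + 3)*(z^2 - 2*z - 3) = (z + 1)*(z + 3)*(z - 3)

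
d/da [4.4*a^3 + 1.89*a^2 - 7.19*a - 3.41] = 13.2*a^2 + 3.78*a - 7.19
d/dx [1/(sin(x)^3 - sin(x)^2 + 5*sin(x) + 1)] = (-3*sin(x)^2 + 2*sin(x) - 5)*cos(x)/(sin(x)^3 - sin(x)^2 + 5*sin(x) + 1)^2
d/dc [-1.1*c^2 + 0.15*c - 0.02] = 0.15 - 2.2*c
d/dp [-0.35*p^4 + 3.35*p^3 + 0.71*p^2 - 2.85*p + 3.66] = -1.4*p^3 + 10.05*p^2 + 1.42*p - 2.85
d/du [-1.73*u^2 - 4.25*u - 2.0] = -3.46*u - 4.25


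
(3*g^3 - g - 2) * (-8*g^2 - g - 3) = -24*g^5 - 3*g^4 - g^3 + 17*g^2 + 5*g + 6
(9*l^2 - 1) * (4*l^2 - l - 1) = 36*l^4 - 9*l^3 - 13*l^2 + l + 1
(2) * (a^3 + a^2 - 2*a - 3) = 2*a^3 + 2*a^2 - 4*a - 6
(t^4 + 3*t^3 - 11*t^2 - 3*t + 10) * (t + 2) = t^5 + 5*t^4 - 5*t^3 - 25*t^2 + 4*t + 20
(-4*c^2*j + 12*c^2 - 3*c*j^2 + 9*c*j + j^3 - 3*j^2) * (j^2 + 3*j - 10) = -4*c^2*j^3 + 76*c^2*j - 120*c^2 - 3*c*j^4 + 57*c*j^2 - 90*c*j + j^5 - 19*j^3 + 30*j^2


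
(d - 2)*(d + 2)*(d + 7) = d^3 + 7*d^2 - 4*d - 28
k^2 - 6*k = k*(k - 6)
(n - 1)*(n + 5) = n^2 + 4*n - 5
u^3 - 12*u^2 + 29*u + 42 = (u - 7)*(u - 6)*(u + 1)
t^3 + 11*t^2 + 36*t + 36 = (t + 2)*(t + 3)*(t + 6)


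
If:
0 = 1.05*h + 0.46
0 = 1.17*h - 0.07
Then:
No Solution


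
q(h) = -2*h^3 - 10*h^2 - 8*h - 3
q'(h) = -6*h^2 - 20*h - 8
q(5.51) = -685.25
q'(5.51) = -300.36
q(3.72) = -274.10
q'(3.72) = -165.43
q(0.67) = -13.45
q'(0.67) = -24.09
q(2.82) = -149.94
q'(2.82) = -112.11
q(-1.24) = -4.64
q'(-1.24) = 7.57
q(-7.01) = 250.62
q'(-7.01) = -162.64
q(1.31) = -35.14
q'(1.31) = -44.50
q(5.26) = -612.82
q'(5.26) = -279.21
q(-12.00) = 2109.00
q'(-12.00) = -632.00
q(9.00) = -2343.00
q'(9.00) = -674.00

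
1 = 1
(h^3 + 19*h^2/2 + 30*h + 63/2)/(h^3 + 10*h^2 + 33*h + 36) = (h + 7/2)/(h + 4)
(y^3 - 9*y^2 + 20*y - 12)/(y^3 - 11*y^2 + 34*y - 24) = (y - 2)/(y - 4)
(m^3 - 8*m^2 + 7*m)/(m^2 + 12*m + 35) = m*(m^2 - 8*m + 7)/(m^2 + 12*m + 35)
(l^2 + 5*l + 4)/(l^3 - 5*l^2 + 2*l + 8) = (l + 4)/(l^2 - 6*l + 8)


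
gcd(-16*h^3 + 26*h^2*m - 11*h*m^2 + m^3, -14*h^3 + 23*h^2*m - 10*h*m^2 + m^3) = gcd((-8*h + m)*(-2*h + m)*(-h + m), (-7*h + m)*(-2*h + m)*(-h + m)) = 2*h^2 - 3*h*m + m^2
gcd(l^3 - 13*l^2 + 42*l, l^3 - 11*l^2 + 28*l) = l^2 - 7*l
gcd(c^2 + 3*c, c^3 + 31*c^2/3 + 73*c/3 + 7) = c + 3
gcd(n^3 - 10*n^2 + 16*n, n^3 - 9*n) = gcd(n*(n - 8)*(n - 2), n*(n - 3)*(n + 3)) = n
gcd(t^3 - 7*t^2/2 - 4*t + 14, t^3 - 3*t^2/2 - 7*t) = t^2 - 3*t/2 - 7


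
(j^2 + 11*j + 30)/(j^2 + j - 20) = (j + 6)/(j - 4)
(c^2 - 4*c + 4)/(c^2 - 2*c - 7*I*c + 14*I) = (c - 2)/(c - 7*I)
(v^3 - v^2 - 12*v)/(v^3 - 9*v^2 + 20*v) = (v + 3)/(v - 5)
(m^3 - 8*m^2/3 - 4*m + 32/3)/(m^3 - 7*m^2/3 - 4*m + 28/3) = (3*m - 8)/(3*m - 7)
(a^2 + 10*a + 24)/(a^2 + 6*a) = (a + 4)/a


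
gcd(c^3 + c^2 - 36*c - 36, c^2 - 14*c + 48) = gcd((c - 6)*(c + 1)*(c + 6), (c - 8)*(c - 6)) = c - 6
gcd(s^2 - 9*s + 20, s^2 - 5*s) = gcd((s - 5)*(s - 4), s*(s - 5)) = s - 5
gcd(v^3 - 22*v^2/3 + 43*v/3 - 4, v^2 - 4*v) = v - 4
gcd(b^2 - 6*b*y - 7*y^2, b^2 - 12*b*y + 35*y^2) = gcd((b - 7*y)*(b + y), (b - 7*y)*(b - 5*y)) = -b + 7*y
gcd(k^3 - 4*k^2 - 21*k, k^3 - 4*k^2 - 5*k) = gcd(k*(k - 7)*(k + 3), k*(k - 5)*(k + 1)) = k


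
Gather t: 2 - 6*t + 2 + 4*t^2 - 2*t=4*t^2 - 8*t + 4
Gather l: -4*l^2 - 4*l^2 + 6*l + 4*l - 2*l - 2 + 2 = -8*l^2 + 8*l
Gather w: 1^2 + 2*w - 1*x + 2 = 2*w - x + 3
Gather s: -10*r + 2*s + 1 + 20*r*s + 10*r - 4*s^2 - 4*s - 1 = -4*s^2 + s*(20*r - 2)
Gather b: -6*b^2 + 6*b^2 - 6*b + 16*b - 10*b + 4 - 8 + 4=0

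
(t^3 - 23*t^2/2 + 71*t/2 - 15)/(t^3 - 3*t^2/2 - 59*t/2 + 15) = (t - 5)/(t + 5)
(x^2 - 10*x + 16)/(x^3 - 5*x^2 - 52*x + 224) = (x - 2)/(x^2 + 3*x - 28)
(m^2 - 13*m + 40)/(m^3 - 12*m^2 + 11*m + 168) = (m - 5)/(m^2 - 4*m - 21)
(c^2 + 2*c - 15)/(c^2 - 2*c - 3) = (c + 5)/(c + 1)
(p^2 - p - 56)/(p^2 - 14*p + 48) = (p + 7)/(p - 6)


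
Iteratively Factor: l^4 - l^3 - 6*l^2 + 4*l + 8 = (l - 2)*(l^3 + l^2 - 4*l - 4) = (l - 2)*(l + 1)*(l^2 - 4) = (l - 2)^2*(l + 1)*(l + 2)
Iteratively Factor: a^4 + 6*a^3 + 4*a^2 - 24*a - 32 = (a - 2)*(a^3 + 8*a^2 + 20*a + 16) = (a - 2)*(a + 2)*(a^2 + 6*a + 8) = (a - 2)*(a + 2)*(a + 4)*(a + 2)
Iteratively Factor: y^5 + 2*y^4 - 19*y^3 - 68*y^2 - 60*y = (y + 3)*(y^4 - y^3 - 16*y^2 - 20*y) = (y + 2)*(y + 3)*(y^3 - 3*y^2 - 10*y) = (y - 5)*(y + 2)*(y + 3)*(y^2 + 2*y) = y*(y - 5)*(y + 2)*(y + 3)*(y + 2)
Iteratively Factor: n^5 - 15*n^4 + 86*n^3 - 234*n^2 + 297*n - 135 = (n - 3)*(n^4 - 12*n^3 + 50*n^2 - 84*n + 45) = (n - 3)^2*(n^3 - 9*n^2 + 23*n - 15) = (n - 3)^2*(n - 1)*(n^2 - 8*n + 15) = (n - 5)*(n - 3)^2*(n - 1)*(n - 3)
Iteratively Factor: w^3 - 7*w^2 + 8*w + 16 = (w + 1)*(w^2 - 8*w + 16) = (w - 4)*(w + 1)*(w - 4)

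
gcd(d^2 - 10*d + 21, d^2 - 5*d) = 1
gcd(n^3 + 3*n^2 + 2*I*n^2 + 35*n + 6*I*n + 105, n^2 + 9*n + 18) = n + 3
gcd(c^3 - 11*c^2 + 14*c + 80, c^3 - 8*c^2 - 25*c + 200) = c^2 - 13*c + 40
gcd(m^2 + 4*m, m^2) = m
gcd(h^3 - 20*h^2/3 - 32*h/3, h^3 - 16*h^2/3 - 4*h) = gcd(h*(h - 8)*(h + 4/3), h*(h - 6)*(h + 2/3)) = h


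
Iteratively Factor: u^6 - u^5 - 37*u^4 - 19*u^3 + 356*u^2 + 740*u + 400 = (u - 5)*(u^5 + 4*u^4 - 17*u^3 - 104*u^2 - 164*u - 80) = (u - 5)^2*(u^4 + 9*u^3 + 28*u^2 + 36*u + 16) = (u - 5)^2*(u + 2)*(u^3 + 7*u^2 + 14*u + 8) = (u - 5)^2*(u + 2)^2*(u^2 + 5*u + 4) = (u - 5)^2*(u + 2)^2*(u + 4)*(u + 1)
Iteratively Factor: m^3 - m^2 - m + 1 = (m - 1)*(m^2 - 1) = (m - 1)*(m + 1)*(m - 1)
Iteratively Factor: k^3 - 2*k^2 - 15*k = (k + 3)*(k^2 - 5*k) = (k - 5)*(k + 3)*(k)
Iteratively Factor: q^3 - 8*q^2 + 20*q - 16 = (q - 2)*(q^2 - 6*q + 8) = (q - 2)^2*(q - 4)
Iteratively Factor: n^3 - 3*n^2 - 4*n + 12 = (n + 2)*(n^2 - 5*n + 6) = (n - 3)*(n + 2)*(n - 2)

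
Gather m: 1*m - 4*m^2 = -4*m^2 + m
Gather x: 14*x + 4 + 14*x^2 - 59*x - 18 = 14*x^2 - 45*x - 14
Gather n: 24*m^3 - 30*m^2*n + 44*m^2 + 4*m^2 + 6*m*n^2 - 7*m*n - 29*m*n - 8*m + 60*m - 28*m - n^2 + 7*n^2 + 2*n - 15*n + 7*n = 24*m^3 + 48*m^2 + 24*m + n^2*(6*m + 6) + n*(-30*m^2 - 36*m - 6)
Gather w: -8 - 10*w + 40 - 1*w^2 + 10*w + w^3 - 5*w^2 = w^3 - 6*w^2 + 32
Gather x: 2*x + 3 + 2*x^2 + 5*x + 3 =2*x^2 + 7*x + 6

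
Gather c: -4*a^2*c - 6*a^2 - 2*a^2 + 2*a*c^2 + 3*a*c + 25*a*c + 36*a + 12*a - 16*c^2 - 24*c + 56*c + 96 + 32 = -8*a^2 + 48*a + c^2*(2*a - 16) + c*(-4*a^2 + 28*a + 32) + 128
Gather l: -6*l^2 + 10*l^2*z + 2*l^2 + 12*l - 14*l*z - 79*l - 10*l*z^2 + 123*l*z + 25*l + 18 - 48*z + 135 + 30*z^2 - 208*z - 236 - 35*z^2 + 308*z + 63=l^2*(10*z - 4) + l*(-10*z^2 + 109*z - 42) - 5*z^2 + 52*z - 20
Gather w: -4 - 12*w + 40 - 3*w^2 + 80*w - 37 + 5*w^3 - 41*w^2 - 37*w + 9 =5*w^3 - 44*w^2 + 31*w + 8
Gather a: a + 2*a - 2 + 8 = 3*a + 6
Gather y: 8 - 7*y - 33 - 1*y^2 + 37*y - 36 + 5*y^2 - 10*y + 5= 4*y^2 + 20*y - 56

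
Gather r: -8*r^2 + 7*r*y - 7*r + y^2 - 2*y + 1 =-8*r^2 + r*(7*y - 7) + y^2 - 2*y + 1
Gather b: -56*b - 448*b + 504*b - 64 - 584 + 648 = 0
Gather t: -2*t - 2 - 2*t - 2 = -4*t - 4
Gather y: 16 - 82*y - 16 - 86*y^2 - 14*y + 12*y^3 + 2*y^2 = 12*y^3 - 84*y^2 - 96*y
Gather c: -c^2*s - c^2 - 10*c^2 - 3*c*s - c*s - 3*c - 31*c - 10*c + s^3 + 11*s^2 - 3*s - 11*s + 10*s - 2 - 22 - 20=c^2*(-s - 11) + c*(-4*s - 44) + s^3 + 11*s^2 - 4*s - 44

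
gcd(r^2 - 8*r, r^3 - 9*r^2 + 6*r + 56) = 1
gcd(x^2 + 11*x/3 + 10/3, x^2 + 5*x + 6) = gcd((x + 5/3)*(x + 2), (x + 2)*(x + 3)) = x + 2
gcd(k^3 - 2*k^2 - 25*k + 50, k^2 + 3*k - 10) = k^2 + 3*k - 10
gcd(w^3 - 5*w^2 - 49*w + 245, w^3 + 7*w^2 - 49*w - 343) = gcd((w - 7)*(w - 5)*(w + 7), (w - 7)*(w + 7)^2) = w^2 - 49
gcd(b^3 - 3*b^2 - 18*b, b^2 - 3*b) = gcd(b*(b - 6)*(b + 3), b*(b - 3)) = b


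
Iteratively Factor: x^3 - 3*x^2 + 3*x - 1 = (x - 1)*(x^2 - 2*x + 1) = (x - 1)^2*(x - 1)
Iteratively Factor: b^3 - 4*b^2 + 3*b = (b)*(b^2 - 4*b + 3) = b*(b - 3)*(b - 1)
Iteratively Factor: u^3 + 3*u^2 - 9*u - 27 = (u + 3)*(u^2 - 9) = (u + 3)^2*(u - 3)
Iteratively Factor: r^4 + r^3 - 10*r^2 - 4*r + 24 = (r + 3)*(r^3 - 2*r^2 - 4*r + 8) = (r - 2)*(r + 3)*(r^2 - 4) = (r - 2)*(r + 2)*(r + 3)*(r - 2)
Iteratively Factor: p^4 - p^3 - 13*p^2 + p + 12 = (p - 4)*(p^3 + 3*p^2 - p - 3) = (p - 4)*(p - 1)*(p^2 + 4*p + 3) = (p - 4)*(p - 1)*(p + 3)*(p + 1)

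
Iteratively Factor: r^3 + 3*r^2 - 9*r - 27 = (r + 3)*(r^2 - 9) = (r + 3)^2*(r - 3)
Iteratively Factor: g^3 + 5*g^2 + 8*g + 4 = (g + 2)*(g^2 + 3*g + 2) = (g + 1)*(g + 2)*(g + 2)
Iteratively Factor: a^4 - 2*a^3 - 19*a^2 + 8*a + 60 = (a + 2)*(a^3 - 4*a^2 - 11*a + 30) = (a - 2)*(a + 2)*(a^2 - 2*a - 15) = (a - 2)*(a + 2)*(a + 3)*(a - 5)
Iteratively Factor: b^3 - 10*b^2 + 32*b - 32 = (b - 4)*(b^2 - 6*b + 8) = (b - 4)*(b - 2)*(b - 4)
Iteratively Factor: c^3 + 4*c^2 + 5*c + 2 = (c + 1)*(c^2 + 3*c + 2) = (c + 1)^2*(c + 2)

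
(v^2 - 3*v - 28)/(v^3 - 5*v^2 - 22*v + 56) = 1/(v - 2)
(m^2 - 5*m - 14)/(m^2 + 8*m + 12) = (m - 7)/(m + 6)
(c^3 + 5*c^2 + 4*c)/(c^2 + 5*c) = (c^2 + 5*c + 4)/(c + 5)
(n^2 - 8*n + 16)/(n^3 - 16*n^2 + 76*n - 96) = (n^2 - 8*n + 16)/(n^3 - 16*n^2 + 76*n - 96)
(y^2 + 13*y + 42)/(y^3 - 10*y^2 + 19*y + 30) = (y^2 + 13*y + 42)/(y^3 - 10*y^2 + 19*y + 30)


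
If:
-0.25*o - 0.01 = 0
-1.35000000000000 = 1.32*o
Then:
No Solution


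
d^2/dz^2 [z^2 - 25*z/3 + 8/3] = 2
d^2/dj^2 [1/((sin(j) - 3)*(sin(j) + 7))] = (-4*sin(j)^4 - 12*sin(j)^3 - 94*sin(j)^2 - 60*sin(j) + 74)/((sin(j) - 3)^3*(sin(j) + 7)^3)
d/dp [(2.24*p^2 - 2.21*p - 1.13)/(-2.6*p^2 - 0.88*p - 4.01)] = (-7.7172*p^2 - 23.8408*p + 7.8677)/(6.76*p^4 + 4.576*p^3 + 21.6264*p^2 + 7.0576*p + 16.0801)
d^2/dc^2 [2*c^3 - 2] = 12*c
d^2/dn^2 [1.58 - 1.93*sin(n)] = 1.93*sin(n)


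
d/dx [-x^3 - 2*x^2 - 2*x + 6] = -3*x^2 - 4*x - 2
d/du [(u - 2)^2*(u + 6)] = (u - 2)*(3*u + 10)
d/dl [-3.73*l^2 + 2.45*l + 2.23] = 2.45 - 7.46*l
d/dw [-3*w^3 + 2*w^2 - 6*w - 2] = -9*w^2 + 4*w - 6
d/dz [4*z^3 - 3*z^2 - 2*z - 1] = 12*z^2 - 6*z - 2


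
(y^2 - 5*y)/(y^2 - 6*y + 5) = y/(y - 1)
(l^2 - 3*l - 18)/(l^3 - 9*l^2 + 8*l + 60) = (l + 3)/(l^2 - 3*l - 10)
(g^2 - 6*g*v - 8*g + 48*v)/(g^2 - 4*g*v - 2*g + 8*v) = (g^2 - 6*g*v - 8*g + 48*v)/(g^2 - 4*g*v - 2*g + 8*v)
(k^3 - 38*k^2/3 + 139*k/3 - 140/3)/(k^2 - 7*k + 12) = (3*k^2 - 26*k + 35)/(3*(k - 3))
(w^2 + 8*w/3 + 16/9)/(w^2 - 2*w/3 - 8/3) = (w + 4/3)/(w - 2)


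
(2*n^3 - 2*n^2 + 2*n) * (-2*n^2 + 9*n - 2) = -4*n^5 + 22*n^4 - 26*n^3 + 22*n^2 - 4*n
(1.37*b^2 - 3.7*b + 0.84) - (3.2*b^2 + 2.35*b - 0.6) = -1.83*b^2 - 6.05*b + 1.44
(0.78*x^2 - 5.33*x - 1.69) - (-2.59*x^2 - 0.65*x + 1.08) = 3.37*x^2 - 4.68*x - 2.77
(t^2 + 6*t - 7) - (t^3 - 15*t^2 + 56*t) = -t^3 + 16*t^2 - 50*t - 7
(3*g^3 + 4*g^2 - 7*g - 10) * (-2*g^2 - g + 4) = -6*g^5 - 11*g^4 + 22*g^3 + 43*g^2 - 18*g - 40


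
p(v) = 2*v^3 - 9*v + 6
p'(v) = 6*v^2 - 9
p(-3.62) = -56.30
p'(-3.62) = 69.63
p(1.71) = 0.61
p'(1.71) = 8.54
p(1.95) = 3.28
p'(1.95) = 13.82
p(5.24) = 246.60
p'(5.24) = 155.75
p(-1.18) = 13.33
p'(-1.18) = -0.65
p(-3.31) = -36.74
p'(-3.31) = 56.74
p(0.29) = 3.44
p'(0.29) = -8.50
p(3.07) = 36.24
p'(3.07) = 47.55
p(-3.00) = -21.00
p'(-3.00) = 45.00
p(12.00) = 3354.00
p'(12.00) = 855.00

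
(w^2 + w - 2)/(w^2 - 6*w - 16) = (w - 1)/(w - 8)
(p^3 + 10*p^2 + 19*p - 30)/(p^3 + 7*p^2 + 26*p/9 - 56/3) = 9*(p^2 + 4*p - 5)/(9*p^2 + 9*p - 28)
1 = 1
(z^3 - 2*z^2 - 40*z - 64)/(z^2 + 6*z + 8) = z - 8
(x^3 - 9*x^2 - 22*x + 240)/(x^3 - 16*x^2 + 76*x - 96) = (x + 5)/(x - 2)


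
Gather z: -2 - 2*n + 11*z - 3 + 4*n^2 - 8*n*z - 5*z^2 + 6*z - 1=4*n^2 - 2*n - 5*z^2 + z*(17 - 8*n) - 6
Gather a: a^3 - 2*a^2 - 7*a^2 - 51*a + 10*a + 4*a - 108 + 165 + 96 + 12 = a^3 - 9*a^2 - 37*a + 165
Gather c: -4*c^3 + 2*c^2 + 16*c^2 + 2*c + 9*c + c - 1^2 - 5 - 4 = -4*c^3 + 18*c^2 + 12*c - 10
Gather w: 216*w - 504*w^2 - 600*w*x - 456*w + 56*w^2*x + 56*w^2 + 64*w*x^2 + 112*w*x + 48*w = w^2*(56*x - 448) + w*(64*x^2 - 488*x - 192)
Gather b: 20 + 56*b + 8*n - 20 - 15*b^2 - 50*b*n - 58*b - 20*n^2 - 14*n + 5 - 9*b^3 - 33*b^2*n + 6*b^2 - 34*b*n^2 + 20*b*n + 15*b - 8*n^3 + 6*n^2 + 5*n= -9*b^3 + b^2*(-33*n - 9) + b*(-34*n^2 - 30*n + 13) - 8*n^3 - 14*n^2 - n + 5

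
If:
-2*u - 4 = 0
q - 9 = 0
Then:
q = 9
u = -2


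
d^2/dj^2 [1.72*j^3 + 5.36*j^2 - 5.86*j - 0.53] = 10.32*j + 10.72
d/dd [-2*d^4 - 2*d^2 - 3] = -8*d^3 - 4*d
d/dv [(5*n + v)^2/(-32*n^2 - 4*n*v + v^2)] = 2*(5*n + v)*(-32*n^2 - 4*n*v + v^2 + (2*n - v)*(5*n + v))/(32*n^2 + 4*n*v - v^2)^2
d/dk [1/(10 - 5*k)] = 1/(5*(k - 2)^2)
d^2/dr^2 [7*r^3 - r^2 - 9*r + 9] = 42*r - 2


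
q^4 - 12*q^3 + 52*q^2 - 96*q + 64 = (q - 4)^2*(q - 2)^2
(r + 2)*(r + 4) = r^2 + 6*r + 8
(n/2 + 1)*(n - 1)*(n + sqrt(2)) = n^3/2 + n^2/2 + sqrt(2)*n^2/2 - n + sqrt(2)*n/2 - sqrt(2)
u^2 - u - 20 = (u - 5)*(u + 4)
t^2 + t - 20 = (t - 4)*(t + 5)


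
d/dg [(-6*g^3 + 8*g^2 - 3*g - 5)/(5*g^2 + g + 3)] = (-30*g^4 - 12*g^3 - 31*g^2 + 98*g - 4)/(25*g^4 + 10*g^3 + 31*g^2 + 6*g + 9)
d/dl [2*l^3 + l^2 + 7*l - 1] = 6*l^2 + 2*l + 7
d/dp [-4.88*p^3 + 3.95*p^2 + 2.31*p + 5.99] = -14.64*p^2 + 7.9*p + 2.31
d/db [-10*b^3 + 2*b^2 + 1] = 2*b*(2 - 15*b)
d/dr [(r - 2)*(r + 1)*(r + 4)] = 3*r^2 + 6*r - 6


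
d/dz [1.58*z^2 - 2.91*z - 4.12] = 3.16*z - 2.91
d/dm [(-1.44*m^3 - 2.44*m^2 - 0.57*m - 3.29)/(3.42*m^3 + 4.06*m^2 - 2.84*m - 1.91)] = (2.4984*m^4 + 12.078*m^3 + 51.2504*m^2 + 36.0356*m - 8.2549)/(11.6964*m^6 + 27.7704*m^5 - 2.942*m^4 - 36.1252*m^3 - 7.4436*m^2 + 10.8488*m + 3.6481)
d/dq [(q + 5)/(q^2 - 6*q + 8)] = (q^2 - 6*q - 2*(q - 3)*(q + 5) + 8)/(q^2 - 6*q + 8)^2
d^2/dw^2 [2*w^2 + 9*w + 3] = 4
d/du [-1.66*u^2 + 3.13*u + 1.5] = 3.13 - 3.32*u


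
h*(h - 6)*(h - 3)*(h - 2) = h^4 - 11*h^3 + 36*h^2 - 36*h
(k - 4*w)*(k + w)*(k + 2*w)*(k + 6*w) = k^4 + 5*k^3*w - 16*k^2*w^2 - 68*k*w^3 - 48*w^4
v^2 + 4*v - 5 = (v - 1)*(v + 5)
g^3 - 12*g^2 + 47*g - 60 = (g - 5)*(g - 4)*(g - 3)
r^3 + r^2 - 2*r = r*(r - 1)*(r + 2)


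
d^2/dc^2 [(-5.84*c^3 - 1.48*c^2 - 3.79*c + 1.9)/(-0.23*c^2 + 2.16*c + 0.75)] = (-4.44089209850063e-16*c^5 + 3.5527136788005e-15*c^4 + 58.380518*c^3 + 57.69354*c^2 + 29.29617*c - 28.99938)/(0.012167*c^6 - 0.342792*c^5 + 3.100239*c^4 - 7.842096*c^3 - 10.109475*c^2 - 3.645*c - 0.421875)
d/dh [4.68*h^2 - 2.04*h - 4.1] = 9.36*h - 2.04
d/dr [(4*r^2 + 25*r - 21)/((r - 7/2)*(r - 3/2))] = 12*(-60*r^2 + 112*r + 35)/(16*r^4 - 160*r^3 + 568*r^2 - 840*r + 441)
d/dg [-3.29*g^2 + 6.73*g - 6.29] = 6.73 - 6.58*g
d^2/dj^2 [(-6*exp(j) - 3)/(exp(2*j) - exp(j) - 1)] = (-6*exp(4*j) - 18*exp(3*j) - 27*exp(2*j) - 9*exp(j) - 3)*exp(j)/(exp(6*j) - 3*exp(5*j) + 5*exp(3*j) - 3*exp(j) - 1)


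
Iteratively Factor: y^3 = (y)*(y^2) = y^2*(y)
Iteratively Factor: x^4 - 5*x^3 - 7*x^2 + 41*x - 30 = (x - 1)*(x^3 - 4*x^2 - 11*x + 30) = (x - 2)*(x - 1)*(x^2 - 2*x - 15) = (x - 2)*(x - 1)*(x + 3)*(x - 5)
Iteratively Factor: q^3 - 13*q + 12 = (q + 4)*(q^2 - 4*q + 3) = (q - 3)*(q + 4)*(q - 1)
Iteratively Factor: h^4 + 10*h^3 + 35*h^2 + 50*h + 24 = (h + 2)*(h^3 + 8*h^2 + 19*h + 12) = (h + 2)*(h + 3)*(h^2 + 5*h + 4) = (h + 1)*(h + 2)*(h + 3)*(h + 4)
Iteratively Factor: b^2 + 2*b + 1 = (b + 1)*(b + 1)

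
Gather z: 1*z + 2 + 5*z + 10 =6*z + 12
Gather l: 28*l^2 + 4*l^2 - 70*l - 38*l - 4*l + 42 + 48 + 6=32*l^2 - 112*l + 96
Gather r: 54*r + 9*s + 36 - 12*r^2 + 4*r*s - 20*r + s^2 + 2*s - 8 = -12*r^2 + r*(4*s + 34) + s^2 + 11*s + 28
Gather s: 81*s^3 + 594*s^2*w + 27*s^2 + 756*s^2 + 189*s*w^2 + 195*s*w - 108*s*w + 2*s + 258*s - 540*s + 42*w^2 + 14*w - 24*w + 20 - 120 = 81*s^3 + s^2*(594*w + 783) + s*(189*w^2 + 87*w - 280) + 42*w^2 - 10*w - 100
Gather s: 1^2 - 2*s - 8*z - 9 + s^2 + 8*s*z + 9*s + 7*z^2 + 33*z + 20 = s^2 + s*(8*z + 7) + 7*z^2 + 25*z + 12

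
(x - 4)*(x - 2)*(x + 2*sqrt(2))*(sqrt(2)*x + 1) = sqrt(2)*x^4 - 6*sqrt(2)*x^3 + 5*x^3 - 30*x^2 + 10*sqrt(2)*x^2 - 12*sqrt(2)*x + 40*x + 16*sqrt(2)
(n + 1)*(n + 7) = n^2 + 8*n + 7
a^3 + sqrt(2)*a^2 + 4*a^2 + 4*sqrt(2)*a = a*(a + 4)*(a + sqrt(2))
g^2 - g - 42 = (g - 7)*(g + 6)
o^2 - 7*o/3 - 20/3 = (o - 4)*(o + 5/3)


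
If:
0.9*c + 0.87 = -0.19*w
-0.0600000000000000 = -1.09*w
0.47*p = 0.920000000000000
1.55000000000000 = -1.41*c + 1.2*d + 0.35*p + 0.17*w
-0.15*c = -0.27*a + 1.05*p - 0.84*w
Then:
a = 6.90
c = -0.98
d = -0.44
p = 1.96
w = 0.06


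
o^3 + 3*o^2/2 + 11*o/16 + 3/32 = (o + 1/4)*(o + 1/2)*(o + 3/4)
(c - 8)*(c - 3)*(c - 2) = c^3 - 13*c^2 + 46*c - 48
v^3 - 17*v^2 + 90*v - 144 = (v - 8)*(v - 6)*(v - 3)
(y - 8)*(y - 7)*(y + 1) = y^3 - 14*y^2 + 41*y + 56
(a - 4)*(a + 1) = a^2 - 3*a - 4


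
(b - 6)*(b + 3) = b^2 - 3*b - 18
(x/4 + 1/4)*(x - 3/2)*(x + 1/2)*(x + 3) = x^4/4 + 3*x^3/4 - 7*x^2/16 - 3*x/2 - 9/16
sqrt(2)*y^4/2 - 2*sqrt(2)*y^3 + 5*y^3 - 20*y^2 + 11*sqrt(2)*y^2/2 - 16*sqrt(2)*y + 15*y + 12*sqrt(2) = (y - 3)*(y - 1)*(y + 4*sqrt(2))*(sqrt(2)*y/2 + 1)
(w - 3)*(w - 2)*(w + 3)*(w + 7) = w^4 + 5*w^3 - 23*w^2 - 45*w + 126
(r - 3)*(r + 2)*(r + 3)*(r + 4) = r^4 + 6*r^3 - r^2 - 54*r - 72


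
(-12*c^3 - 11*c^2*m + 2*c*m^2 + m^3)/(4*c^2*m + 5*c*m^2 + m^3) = (-3*c + m)/m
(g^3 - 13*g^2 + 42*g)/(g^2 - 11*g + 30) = g*(g - 7)/(g - 5)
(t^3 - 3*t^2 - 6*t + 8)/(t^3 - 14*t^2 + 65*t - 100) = (t^2 + t - 2)/(t^2 - 10*t + 25)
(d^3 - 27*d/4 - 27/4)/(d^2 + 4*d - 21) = (d^2 + 3*d + 9/4)/(d + 7)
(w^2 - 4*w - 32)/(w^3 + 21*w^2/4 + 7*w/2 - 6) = 4*(w - 8)/(4*w^2 + 5*w - 6)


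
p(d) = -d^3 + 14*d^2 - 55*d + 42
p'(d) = -3*d^2 + 28*d - 55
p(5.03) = -7.70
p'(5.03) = 9.94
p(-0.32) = 61.07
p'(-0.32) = -64.27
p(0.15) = 34.06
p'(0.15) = -50.87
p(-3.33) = 417.32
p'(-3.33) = -181.51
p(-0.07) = 45.92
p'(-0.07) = -56.97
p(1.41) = -10.52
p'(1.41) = -21.48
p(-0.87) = 101.11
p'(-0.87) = -81.63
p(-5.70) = 995.55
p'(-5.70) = -312.07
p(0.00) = 42.00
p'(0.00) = -55.00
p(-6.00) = 1092.00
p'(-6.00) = -331.00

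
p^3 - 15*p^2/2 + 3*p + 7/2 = (p - 7)*(p - 1)*(p + 1/2)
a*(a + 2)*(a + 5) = a^3 + 7*a^2 + 10*a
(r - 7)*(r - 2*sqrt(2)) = r^2 - 7*r - 2*sqrt(2)*r + 14*sqrt(2)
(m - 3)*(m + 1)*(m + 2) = m^3 - 7*m - 6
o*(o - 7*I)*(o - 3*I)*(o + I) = o^4 - 9*I*o^3 - 11*o^2 - 21*I*o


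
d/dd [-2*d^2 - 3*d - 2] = -4*d - 3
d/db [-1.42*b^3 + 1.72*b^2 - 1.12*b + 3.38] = -4.26*b^2 + 3.44*b - 1.12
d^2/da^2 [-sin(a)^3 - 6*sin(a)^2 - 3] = 9*sin(a)^3 + 24*sin(a)^2 - 6*sin(a) - 12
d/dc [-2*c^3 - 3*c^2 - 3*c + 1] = -6*c^2 - 6*c - 3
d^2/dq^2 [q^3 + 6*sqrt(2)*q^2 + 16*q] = 6*q + 12*sqrt(2)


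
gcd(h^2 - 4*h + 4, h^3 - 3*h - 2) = h - 2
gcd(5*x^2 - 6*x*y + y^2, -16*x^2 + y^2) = 1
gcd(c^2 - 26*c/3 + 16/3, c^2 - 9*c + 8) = c - 8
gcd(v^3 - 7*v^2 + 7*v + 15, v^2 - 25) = v - 5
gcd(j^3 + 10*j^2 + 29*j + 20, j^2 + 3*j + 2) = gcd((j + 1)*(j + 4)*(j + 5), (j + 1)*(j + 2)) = j + 1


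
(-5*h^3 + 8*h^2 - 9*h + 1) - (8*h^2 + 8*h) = -5*h^3 - 17*h + 1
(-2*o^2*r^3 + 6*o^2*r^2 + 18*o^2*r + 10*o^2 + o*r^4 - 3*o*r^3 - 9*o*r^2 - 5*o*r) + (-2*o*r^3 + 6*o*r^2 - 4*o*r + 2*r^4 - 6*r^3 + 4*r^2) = -2*o^2*r^3 + 6*o^2*r^2 + 18*o^2*r + 10*o^2 + o*r^4 - 5*o*r^3 - 3*o*r^2 - 9*o*r + 2*r^4 - 6*r^3 + 4*r^2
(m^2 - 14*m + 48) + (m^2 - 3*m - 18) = 2*m^2 - 17*m + 30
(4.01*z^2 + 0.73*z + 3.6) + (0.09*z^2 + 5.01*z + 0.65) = 4.1*z^2 + 5.74*z + 4.25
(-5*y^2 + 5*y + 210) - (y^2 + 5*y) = 210 - 6*y^2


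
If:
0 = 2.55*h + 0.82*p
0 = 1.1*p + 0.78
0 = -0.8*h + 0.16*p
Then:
No Solution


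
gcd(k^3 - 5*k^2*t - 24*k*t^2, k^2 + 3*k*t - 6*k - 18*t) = k + 3*t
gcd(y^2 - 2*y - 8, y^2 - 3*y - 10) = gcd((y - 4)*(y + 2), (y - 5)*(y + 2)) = y + 2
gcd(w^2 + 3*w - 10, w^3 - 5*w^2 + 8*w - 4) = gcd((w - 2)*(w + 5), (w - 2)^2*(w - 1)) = w - 2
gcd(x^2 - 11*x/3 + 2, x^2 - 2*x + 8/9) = x - 2/3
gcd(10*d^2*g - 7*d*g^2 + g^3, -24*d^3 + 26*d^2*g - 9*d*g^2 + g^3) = 2*d - g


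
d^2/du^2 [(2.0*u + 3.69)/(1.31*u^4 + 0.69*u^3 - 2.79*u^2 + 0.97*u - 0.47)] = (41.1864*u^7 + 155.57298*u^6 + 61.9161300000001*u^5 - 260.02635*u^4 - 41.815172*u^3 + 222.204672*u^2 - 68.47308*u - 0.909952000000001)/(2.248091*u^12 + 3.552327*u^11 - 12.492684*u^10 - 9.808926*u^9 + 29.447553*u^8 - 6.321978*u^7 - 19.588467*u^6 + 26.444802*u^5 - 19.870203*u^4 + 9.001702*u^3 - 3.175602*u^2 + 0.642819*u - 0.103823)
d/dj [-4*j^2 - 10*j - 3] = -8*j - 10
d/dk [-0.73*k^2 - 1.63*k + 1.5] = -1.46*k - 1.63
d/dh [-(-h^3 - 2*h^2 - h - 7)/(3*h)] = 2*h/3 + 2/3 - 7/(3*h^2)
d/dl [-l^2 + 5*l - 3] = 5 - 2*l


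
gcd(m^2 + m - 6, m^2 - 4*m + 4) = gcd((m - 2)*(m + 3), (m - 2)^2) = m - 2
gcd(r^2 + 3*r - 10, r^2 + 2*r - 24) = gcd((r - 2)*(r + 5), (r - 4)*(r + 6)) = 1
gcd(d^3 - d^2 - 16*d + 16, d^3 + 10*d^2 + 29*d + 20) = d + 4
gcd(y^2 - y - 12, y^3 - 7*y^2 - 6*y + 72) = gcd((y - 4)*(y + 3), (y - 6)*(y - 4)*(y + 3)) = y^2 - y - 12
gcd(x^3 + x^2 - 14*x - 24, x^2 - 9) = x + 3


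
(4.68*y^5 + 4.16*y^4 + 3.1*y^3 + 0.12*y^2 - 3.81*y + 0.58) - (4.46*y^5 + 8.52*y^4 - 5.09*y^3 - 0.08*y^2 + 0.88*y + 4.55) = 0.22*y^5 - 4.36*y^4 + 8.19*y^3 + 0.2*y^2 - 4.69*y - 3.97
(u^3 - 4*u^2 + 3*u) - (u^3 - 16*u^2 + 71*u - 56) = 12*u^2 - 68*u + 56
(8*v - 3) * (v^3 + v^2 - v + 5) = 8*v^4 + 5*v^3 - 11*v^2 + 43*v - 15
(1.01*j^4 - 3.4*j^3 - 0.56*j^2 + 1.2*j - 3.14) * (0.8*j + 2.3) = 0.808*j^5 - 0.397*j^4 - 8.268*j^3 - 0.328*j^2 + 0.247999999999999*j - 7.222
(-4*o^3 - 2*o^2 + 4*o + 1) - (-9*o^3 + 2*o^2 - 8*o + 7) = 5*o^3 - 4*o^2 + 12*o - 6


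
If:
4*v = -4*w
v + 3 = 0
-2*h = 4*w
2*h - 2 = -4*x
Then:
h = -6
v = -3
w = 3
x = 7/2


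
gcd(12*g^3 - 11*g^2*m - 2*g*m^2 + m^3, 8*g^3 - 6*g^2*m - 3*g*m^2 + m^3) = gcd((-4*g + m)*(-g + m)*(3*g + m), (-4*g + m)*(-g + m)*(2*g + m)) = 4*g^2 - 5*g*m + m^2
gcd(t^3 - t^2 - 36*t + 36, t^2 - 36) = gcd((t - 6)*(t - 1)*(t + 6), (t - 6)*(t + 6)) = t^2 - 36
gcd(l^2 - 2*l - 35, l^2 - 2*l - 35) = l^2 - 2*l - 35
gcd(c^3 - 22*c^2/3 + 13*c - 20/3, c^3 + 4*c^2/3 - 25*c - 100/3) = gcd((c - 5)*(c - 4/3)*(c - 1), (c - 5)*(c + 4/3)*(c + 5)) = c - 5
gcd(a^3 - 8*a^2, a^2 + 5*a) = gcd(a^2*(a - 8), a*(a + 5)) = a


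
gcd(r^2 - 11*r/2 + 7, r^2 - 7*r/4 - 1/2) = r - 2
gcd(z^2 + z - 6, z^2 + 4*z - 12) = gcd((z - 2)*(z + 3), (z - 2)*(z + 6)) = z - 2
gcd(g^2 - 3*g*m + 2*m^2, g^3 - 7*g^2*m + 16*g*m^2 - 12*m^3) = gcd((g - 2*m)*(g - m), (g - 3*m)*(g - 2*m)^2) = g - 2*m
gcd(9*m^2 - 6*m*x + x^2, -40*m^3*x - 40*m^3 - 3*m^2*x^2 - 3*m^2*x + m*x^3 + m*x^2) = 1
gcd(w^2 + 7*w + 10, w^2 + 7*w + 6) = 1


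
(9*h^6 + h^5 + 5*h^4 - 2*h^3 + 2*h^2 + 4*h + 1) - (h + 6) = 9*h^6 + h^5 + 5*h^4 - 2*h^3 + 2*h^2 + 3*h - 5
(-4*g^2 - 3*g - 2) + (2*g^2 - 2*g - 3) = -2*g^2 - 5*g - 5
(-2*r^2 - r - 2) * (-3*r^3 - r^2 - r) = 6*r^5 + 5*r^4 + 9*r^3 + 3*r^2 + 2*r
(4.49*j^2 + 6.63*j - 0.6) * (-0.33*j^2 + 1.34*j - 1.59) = -1.4817*j^4 + 3.8287*j^3 + 1.9431*j^2 - 11.3457*j + 0.954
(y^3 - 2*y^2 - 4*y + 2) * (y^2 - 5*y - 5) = y^5 - 7*y^4 + y^3 + 32*y^2 + 10*y - 10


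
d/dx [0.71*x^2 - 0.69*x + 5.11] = 1.42*x - 0.69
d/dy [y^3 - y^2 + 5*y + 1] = 3*y^2 - 2*y + 5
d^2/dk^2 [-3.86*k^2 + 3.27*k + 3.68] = -7.72000000000000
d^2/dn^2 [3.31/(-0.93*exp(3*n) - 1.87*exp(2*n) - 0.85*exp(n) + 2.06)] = (-3.31*(2.79*exp(2*n) + 3.74*exp(n) + 0.85)*(5.58*exp(2*n) + 7.48*exp(n) + 1.7)*exp(n) + (27.7047*exp(2*n) + 24.7588*exp(n) + 2.8135)*(0.93*exp(3*n) + 1.87*exp(2*n) + 0.85*exp(n) - 2.06))*exp(n)/(0.93*exp(3*n) + 1.87*exp(2*n) + 0.85*exp(n) - 2.06)^3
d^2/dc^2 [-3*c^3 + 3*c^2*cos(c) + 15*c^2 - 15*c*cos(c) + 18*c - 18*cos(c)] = -3*c^2*cos(c) - 12*c*sin(c) + 15*c*cos(c) - 18*c + 30*sin(c) + 24*cos(c) + 30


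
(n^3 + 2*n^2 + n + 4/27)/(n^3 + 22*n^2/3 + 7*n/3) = (9*n^2 + 15*n + 4)/(9*n*(n + 7))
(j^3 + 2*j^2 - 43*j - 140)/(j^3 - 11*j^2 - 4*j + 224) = (j + 5)/(j - 8)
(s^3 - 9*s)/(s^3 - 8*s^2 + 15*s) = (s + 3)/(s - 5)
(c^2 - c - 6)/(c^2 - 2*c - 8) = (c - 3)/(c - 4)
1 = 1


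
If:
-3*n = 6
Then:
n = -2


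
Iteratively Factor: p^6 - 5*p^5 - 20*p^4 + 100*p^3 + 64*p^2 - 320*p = (p + 2)*(p^5 - 7*p^4 - 6*p^3 + 112*p^2 - 160*p) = (p - 4)*(p + 2)*(p^4 - 3*p^3 - 18*p^2 + 40*p) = (p - 5)*(p - 4)*(p + 2)*(p^3 + 2*p^2 - 8*p) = (p - 5)*(p - 4)*(p - 2)*(p + 2)*(p^2 + 4*p) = p*(p - 5)*(p - 4)*(p - 2)*(p + 2)*(p + 4)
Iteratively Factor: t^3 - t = (t + 1)*(t^2 - t) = (t - 1)*(t + 1)*(t)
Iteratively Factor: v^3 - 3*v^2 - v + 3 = (v - 1)*(v^2 - 2*v - 3) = (v - 1)*(v + 1)*(v - 3)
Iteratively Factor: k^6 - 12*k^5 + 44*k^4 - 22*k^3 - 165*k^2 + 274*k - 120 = (k - 4)*(k^5 - 8*k^4 + 12*k^3 + 26*k^2 - 61*k + 30) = (k - 5)*(k - 4)*(k^4 - 3*k^3 - 3*k^2 + 11*k - 6) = (k - 5)*(k - 4)*(k - 1)*(k^3 - 2*k^2 - 5*k + 6) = (k - 5)*(k - 4)*(k - 1)*(k + 2)*(k^2 - 4*k + 3) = (k - 5)*(k - 4)*(k - 1)^2*(k + 2)*(k - 3)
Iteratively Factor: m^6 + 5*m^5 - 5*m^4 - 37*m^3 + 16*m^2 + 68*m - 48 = (m - 1)*(m^5 + 6*m^4 + m^3 - 36*m^2 - 20*m + 48) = (m - 1)*(m + 3)*(m^4 + 3*m^3 - 8*m^2 - 12*m + 16) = (m - 1)^2*(m + 3)*(m^3 + 4*m^2 - 4*m - 16) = (m - 1)^2*(m + 2)*(m + 3)*(m^2 + 2*m - 8) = (m - 1)^2*(m + 2)*(m + 3)*(m + 4)*(m - 2)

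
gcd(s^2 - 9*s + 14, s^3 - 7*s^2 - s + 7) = s - 7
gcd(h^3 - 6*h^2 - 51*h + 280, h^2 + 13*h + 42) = h + 7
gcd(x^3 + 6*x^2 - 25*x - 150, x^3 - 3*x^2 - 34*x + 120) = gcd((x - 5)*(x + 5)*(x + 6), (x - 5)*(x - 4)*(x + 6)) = x^2 + x - 30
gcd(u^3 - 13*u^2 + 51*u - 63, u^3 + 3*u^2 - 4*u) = 1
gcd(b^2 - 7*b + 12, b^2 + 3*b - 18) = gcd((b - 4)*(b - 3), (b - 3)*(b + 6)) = b - 3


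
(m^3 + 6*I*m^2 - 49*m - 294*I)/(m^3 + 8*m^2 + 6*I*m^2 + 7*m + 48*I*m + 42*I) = (m - 7)/(m + 1)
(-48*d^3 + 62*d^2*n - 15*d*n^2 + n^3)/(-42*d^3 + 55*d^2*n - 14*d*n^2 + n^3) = (8*d - n)/(7*d - n)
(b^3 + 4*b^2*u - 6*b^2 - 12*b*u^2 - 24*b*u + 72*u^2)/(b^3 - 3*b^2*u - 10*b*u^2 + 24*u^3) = (-b^2 - 6*b*u + 6*b + 36*u)/(-b^2 + b*u + 12*u^2)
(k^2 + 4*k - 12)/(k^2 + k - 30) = (k - 2)/(k - 5)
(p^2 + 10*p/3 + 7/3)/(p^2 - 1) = (p + 7/3)/(p - 1)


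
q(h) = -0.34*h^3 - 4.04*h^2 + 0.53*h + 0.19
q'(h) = -1.02*h^2 - 8.08*h + 0.53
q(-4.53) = -53.51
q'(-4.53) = 16.20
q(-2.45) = -20.36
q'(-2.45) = 14.20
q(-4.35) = -50.58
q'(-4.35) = 16.38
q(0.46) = -0.45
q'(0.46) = -3.40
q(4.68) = -120.67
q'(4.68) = -59.62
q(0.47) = -0.49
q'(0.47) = -3.49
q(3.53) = -63.24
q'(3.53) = -40.70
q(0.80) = -2.15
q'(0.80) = -6.59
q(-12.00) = -0.41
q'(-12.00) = -49.39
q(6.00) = -215.51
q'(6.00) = -84.67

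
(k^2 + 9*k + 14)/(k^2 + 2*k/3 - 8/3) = 3*(k + 7)/(3*k - 4)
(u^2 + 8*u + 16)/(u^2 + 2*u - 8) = (u + 4)/(u - 2)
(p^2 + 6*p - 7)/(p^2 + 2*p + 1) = (p^2 + 6*p - 7)/(p^2 + 2*p + 1)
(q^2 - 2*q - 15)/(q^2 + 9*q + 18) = (q - 5)/(q + 6)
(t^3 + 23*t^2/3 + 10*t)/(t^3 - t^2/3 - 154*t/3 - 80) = t/(t - 8)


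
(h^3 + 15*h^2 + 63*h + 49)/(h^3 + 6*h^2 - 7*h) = (h^2 + 8*h + 7)/(h*(h - 1))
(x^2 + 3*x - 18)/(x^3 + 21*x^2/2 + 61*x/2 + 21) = 2*(x - 3)/(2*x^2 + 9*x + 7)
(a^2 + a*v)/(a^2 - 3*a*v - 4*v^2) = a/(a - 4*v)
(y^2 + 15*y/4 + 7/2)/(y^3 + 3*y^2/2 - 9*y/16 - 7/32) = 8*(y + 2)/(8*y^2 - 2*y - 1)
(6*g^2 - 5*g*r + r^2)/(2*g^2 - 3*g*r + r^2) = (-3*g + r)/(-g + r)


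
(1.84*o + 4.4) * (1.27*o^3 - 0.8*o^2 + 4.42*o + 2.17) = 2.3368*o^4 + 4.116*o^3 + 4.6128*o^2 + 23.4408*o + 9.548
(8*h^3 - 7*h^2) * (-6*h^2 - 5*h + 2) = -48*h^5 + 2*h^4 + 51*h^3 - 14*h^2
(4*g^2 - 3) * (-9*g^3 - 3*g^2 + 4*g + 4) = -36*g^5 - 12*g^4 + 43*g^3 + 25*g^2 - 12*g - 12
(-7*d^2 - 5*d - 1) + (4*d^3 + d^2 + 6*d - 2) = 4*d^3 - 6*d^2 + d - 3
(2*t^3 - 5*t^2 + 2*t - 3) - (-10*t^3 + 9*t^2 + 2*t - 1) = 12*t^3 - 14*t^2 - 2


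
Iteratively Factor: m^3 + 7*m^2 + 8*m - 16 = (m + 4)*(m^2 + 3*m - 4) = (m + 4)^2*(m - 1)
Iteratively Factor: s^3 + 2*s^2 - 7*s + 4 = (s + 4)*(s^2 - 2*s + 1) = (s - 1)*(s + 4)*(s - 1)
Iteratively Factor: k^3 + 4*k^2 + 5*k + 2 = (k + 2)*(k^2 + 2*k + 1) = (k + 1)*(k + 2)*(k + 1)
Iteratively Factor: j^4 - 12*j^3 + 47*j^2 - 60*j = (j - 4)*(j^3 - 8*j^2 + 15*j) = j*(j - 4)*(j^2 - 8*j + 15) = j*(j - 5)*(j - 4)*(j - 3)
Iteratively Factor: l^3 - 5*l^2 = (l - 5)*(l^2) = l*(l - 5)*(l)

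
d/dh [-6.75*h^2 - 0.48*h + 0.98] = -13.5*h - 0.48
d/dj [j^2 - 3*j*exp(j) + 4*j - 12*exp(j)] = -3*j*exp(j) + 2*j - 15*exp(j) + 4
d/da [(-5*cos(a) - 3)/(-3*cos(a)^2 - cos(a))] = 3*(5*sin(a) + sin(a)/cos(a)^2 + 6*tan(a))/(3*cos(a) + 1)^2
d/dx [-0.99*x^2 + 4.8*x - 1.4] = 4.8 - 1.98*x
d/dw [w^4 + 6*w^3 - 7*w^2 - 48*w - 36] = 4*w^3 + 18*w^2 - 14*w - 48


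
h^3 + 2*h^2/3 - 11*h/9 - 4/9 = (h - 1)*(h + 1/3)*(h + 4/3)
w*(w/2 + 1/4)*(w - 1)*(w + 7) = w^4/2 + 13*w^3/4 - 2*w^2 - 7*w/4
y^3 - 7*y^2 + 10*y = y*(y - 5)*(y - 2)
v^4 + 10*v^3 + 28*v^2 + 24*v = v*(v + 2)^2*(v + 6)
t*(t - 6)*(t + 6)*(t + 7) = t^4 + 7*t^3 - 36*t^2 - 252*t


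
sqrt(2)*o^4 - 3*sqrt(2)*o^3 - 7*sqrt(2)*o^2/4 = o^2*(o - 7/2)*(sqrt(2)*o + sqrt(2)/2)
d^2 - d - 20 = (d - 5)*(d + 4)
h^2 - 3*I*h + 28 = (h - 7*I)*(h + 4*I)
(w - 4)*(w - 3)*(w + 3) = w^3 - 4*w^2 - 9*w + 36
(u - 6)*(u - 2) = u^2 - 8*u + 12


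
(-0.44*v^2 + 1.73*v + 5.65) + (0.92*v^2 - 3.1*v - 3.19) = 0.48*v^2 - 1.37*v + 2.46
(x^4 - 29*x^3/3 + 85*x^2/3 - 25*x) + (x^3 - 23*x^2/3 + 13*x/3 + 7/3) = x^4 - 26*x^3/3 + 62*x^2/3 - 62*x/3 + 7/3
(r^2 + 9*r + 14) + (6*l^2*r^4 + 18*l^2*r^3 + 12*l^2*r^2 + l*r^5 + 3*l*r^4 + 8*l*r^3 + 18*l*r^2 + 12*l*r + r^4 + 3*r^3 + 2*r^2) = 6*l^2*r^4 + 18*l^2*r^3 + 12*l^2*r^2 + l*r^5 + 3*l*r^4 + 8*l*r^3 + 18*l*r^2 + 12*l*r + r^4 + 3*r^3 + 3*r^2 + 9*r + 14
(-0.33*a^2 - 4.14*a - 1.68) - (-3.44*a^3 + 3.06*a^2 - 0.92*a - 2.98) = 3.44*a^3 - 3.39*a^2 - 3.22*a + 1.3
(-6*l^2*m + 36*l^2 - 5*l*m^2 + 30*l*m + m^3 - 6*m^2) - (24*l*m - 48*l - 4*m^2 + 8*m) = -6*l^2*m + 36*l^2 - 5*l*m^2 + 6*l*m + 48*l + m^3 - 2*m^2 - 8*m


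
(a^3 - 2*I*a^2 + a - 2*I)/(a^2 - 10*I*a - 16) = (a^2 + 1)/(a - 8*I)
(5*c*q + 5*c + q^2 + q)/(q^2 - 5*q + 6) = (5*c*q + 5*c + q^2 + q)/(q^2 - 5*q + 6)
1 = 1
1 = 1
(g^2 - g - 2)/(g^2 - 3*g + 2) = (g + 1)/(g - 1)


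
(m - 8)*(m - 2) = m^2 - 10*m + 16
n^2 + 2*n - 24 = (n - 4)*(n + 6)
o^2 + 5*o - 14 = (o - 2)*(o + 7)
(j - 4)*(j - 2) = j^2 - 6*j + 8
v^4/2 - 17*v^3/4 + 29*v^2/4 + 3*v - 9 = (v/2 + 1/2)*(v - 6)*(v - 2)*(v - 3/2)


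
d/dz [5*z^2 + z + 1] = 10*z + 1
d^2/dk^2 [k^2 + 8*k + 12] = 2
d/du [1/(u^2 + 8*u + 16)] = 2*(-u - 4)/(u^2 + 8*u + 16)^2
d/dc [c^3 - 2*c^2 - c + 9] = 3*c^2 - 4*c - 1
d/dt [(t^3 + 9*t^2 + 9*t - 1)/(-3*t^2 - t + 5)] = (-3*t^4 - 2*t^3 + 33*t^2 + 84*t + 44)/(9*t^4 + 6*t^3 - 29*t^2 - 10*t + 25)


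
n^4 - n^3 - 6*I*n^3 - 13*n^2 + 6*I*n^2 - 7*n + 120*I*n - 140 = (n - 5)*(n + 4)*(n - 7*I)*(n + I)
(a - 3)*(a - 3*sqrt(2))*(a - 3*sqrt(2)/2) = a^3 - 9*sqrt(2)*a^2/2 - 3*a^2 + 9*a + 27*sqrt(2)*a/2 - 27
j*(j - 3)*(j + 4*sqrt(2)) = j^3 - 3*j^2 + 4*sqrt(2)*j^2 - 12*sqrt(2)*j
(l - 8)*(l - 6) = l^2 - 14*l + 48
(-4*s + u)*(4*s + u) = -16*s^2 + u^2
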